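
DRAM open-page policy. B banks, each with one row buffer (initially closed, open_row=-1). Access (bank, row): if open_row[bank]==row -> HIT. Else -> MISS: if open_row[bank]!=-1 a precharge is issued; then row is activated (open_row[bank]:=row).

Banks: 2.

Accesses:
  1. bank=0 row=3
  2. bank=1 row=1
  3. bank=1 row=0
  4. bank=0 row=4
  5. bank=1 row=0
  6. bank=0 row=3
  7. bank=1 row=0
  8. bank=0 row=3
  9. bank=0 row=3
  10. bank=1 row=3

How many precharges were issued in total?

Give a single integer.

Answer: 4

Derivation:
Acc 1: bank0 row3 -> MISS (open row3); precharges=0
Acc 2: bank1 row1 -> MISS (open row1); precharges=0
Acc 3: bank1 row0 -> MISS (open row0); precharges=1
Acc 4: bank0 row4 -> MISS (open row4); precharges=2
Acc 5: bank1 row0 -> HIT
Acc 6: bank0 row3 -> MISS (open row3); precharges=3
Acc 7: bank1 row0 -> HIT
Acc 8: bank0 row3 -> HIT
Acc 9: bank0 row3 -> HIT
Acc 10: bank1 row3 -> MISS (open row3); precharges=4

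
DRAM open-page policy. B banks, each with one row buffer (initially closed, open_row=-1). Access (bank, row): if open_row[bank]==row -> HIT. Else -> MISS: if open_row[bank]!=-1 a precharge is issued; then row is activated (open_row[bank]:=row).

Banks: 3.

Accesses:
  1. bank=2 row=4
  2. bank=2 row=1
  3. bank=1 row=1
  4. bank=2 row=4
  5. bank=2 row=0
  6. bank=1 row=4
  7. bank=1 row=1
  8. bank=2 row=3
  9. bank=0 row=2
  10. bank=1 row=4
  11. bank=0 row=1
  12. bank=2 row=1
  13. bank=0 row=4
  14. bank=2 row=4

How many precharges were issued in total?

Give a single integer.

Answer: 11

Derivation:
Acc 1: bank2 row4 -> MISS (open row4); precharges=0
Acc 2: bank2 row1 -> MISS (open row1); precharges=1
Acc 3: bank1 row1 -> MISS (open row1); precharges=1
Acc 4: bank2 row4 -> MISS (open row4); precharges=2
Acc 5: bank2 row0 -> MISS (open row0); precharges=3
Acc 6: bank1 row4 -> MISS (open row4); precharges=4
Acc 7: bank1 row1 -> MISS (open row1); precharges=5
Acc 8: bank2 row3 -> MISS (open row3); precharges=6
Acc 9: bank0 row2 -> MISS (open row2); precharges=6
Acc 10: bank1 row4 -> MISS (open row4); precharges=7
Acc 11: bank0 row1 -> MISS (open row1); precharges=8
Acc 12: bank2 row1 -> MISS (open row1); precharges=9
Acc 13: bank0 row4 -> MISS (open row4); precharges=10
Acc 14: bank2 row4 -> MISS (open row4); precharges=11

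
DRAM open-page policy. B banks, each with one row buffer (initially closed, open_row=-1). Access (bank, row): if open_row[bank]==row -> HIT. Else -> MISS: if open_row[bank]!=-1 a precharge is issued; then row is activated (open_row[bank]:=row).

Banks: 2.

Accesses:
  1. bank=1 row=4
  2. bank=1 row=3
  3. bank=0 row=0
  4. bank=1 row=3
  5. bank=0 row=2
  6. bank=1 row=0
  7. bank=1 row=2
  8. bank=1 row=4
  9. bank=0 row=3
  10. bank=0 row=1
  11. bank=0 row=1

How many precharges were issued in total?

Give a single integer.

Acc 1: bank1 row4 -> MISS (open row4); precharges=0
Acc 2: bank1 row3 -> MISS (open row3); precharges=1
Acc 3: bank0 row0 -> MISS (open row0); precharges=1
Acc 4: bank1 row3 -> HIT
Acc 5: bank0 row2 -> MISS (open row2); precharges=2
Acc 6: bank1 row0 -> MISS (open row0); precharges=3
Acc 7: bank1 row2 -> MISS (open row2); precharges=4
Acc 8: bank1 row4 -> MISS (open row4); precharges=5
Acc 9: bank0 row3 -> MISS (open row3); precharges=6
Acc 10: bank0 row1 -> MISS (open row1); precharges=7
Acc 11: bank0 row1 -> HIT

Answer: 7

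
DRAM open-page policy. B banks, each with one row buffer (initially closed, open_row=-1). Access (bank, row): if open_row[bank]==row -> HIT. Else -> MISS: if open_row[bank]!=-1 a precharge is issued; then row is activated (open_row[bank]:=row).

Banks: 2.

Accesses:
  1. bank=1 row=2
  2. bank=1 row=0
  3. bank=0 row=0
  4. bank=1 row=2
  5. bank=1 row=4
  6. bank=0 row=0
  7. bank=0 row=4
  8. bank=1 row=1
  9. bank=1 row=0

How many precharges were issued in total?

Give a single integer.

Acc 1: bank1 row2 -> MISS (open row2); precharges=0
Acc 2: bank1 row0 -> MISS (open row0); precharges=1
Acc 3: bank0 row0 -> MISS (open row0); precharges=1
Acc 4: bank1 row2 -> MISS (open row2); precharges=2
Acc 5: bank1 row4 -> MISS (open row4); precharges=3
Acc 6: bank0 row0 -> HIT
Acc 7: bank0 row4 -> MISS (open row4); precharges=4
Acc 8: bank1 row1 -> MISS (open row1); precharges=5
Acc 9: bank1 row0 -> MISS (open row0); precharges=6

Answer: 6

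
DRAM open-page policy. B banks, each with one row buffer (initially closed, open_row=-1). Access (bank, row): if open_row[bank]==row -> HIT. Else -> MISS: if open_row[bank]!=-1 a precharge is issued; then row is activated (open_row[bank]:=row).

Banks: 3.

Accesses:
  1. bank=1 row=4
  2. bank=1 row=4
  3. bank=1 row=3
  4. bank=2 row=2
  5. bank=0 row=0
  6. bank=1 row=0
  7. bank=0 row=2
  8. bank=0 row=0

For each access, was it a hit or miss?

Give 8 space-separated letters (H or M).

Answer: M H M M M M M M

Derivation:
Acc 1: bank1 row4 -> MISS (open row4); precharges=0
Acc 2: bank1 row4 -> HIT
Acc 3: bank1 row3 -> MISS (open row3); precharges=1
Acc 4: bank2 row2 -> MISS (open row2); precharges=1
Acc 5: bank0 row0 -> MISS (open row0); precharges=1
Acc 6: bank1 row0 -> MISS (open row0); precharges=2
Acc 7: bank0 row2 -> MISS (open row2); precharges=3
Acc 8: bank0 row0 -> MISS (open row0); precharges=4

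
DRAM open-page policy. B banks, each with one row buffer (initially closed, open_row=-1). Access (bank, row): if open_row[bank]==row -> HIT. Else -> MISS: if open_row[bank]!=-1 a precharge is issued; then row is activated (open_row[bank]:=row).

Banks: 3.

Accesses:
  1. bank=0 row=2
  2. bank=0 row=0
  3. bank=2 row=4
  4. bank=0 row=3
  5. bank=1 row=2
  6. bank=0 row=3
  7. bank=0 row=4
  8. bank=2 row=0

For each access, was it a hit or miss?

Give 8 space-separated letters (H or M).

Acc 1: bank0 row2 -> MISS (open row2); precharges=0
Acc 2: bank0 row0 -> MISS (open row0); precharges=1
Acc 3: bank2 row4 -> MISS (open row4); precharges=1
Acc 4: bank0 row3 -> MISS (open row3); precharges=2
Acc 5: bank1 row2 -> MISS (open row2); precharges=2
Acc 6: bank0 row3 -> HIT
Acc 7: bank0 row4 -> MISS (open row4); precharges=3
Acc 8: bank2 row0 -> MISS (open row0); precharges=4

Answer: M M M M M H M M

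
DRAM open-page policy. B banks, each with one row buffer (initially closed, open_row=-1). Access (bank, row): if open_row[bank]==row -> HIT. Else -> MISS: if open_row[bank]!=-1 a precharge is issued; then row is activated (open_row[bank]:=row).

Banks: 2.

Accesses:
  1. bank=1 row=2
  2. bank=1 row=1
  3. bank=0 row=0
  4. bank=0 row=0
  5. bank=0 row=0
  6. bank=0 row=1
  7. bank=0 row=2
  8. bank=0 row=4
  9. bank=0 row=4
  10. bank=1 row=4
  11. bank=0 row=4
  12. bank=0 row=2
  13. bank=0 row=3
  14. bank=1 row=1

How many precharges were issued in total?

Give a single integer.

Acc 1: bank1 row2 -> MISS (open row2); precharges=0
Acc 2: bank1 row1 -> MISS (open row1); precharges=1
Acc 3: bank0 row0 -> MISS (open row0); precharges=1
Acc 4: bank0 row0 -> HIT
Acc 5: bank0 row0 -> HIT
Acc 6: bank0 row1 -> MISS (open row1); precharges=2
Acc 7: bank0 row2 -> MISS (open row2); precharges=3
Acc 8: bank0 row4 -> MISS (open row4); precharges=4
Acc 9: bank0 row4 -> HIT
Acc 10: bank1 row4 -> MISS (open row4); precharges=5
Acc 11: bank0 row4 -> HIT
Acc 12: bank0 row2 -> MISS (open row2); precharges=6
Acc 13: bank0 row3 -> MISS (open row3); precharges=7
Acc 14: bank1 row1 -> MISS (open row1); precharges=8

Answer: 8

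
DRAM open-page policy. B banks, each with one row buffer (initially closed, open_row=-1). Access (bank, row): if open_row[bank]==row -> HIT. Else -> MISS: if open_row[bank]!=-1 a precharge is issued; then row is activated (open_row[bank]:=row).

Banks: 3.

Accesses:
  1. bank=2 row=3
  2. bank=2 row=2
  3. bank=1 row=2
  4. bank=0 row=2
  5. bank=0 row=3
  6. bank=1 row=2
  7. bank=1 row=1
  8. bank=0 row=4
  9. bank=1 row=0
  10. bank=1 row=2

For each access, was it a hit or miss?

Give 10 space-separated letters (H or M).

Answer: M M M M M H M M M M

Derivation:
Acc 1: bank2 row3 -> MISS (open row3); precharges=0
Acc 2: bank2 row2 -> MISS (open row2); precharges=1
Acc 3: bank1 row2 -> MISS (open row2); precharges=1
Acc 4: bank0 row2 -> MISS (open row2); precharges=1
Acc 5: bank0 row3 -> MISS (open row3); precharges=2
Acc 6: bank1 row2 -> HIT
Acc 7: bank1 row1 -> MISS (open row1); precharges=3
Acc 8: bank0 row4 -> MISS (open row4); precharges=4
Acc 9: bank1 row0 -> MISS (open row0); precharges=5
Acc 10: bank1 row2 -> MISS (open row2); precharges=6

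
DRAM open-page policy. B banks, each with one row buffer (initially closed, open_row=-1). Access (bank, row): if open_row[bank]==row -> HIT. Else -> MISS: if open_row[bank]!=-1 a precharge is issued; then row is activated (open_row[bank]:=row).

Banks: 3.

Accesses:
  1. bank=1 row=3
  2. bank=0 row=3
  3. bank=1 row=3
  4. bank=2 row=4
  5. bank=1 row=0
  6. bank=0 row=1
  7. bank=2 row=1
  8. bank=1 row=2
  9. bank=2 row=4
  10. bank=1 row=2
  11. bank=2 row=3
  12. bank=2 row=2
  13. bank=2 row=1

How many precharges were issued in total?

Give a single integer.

Answer: 8

Derivation:
Acc 1: bank1 row3 -> MISS (open row3); precharges=0
Acc 2: bank0 row3 -> MISS (open row3); precharges=0
Acc 3: bank1 row3 -> HIT
Acc 4: bank2 row4 -> MISS (open row4); precharges=0
Acc 5: bank1 row0 -> MISS (open row0); precharges=1
Acc 6: bank0 row1 -> MISS (open row1); precharges=2
Acc 7: bank2 row1 -> MISS (open row1); precharges=3
Acc 8: bank1 row2 -> MISS (open row2); precharges=4
Acc 9: bank2 row4 -> MISS (open row4); precharges=5
Acc 10: bank1 row2 -> HIT
Acc 11: bank2 row3 -> MISS (open row3); precharges=6
Acc 12: bank2 row2 -> MISS (open row2); precharges=7
Acc 13: bank2 row1 -> MISS (open row1); precharges=8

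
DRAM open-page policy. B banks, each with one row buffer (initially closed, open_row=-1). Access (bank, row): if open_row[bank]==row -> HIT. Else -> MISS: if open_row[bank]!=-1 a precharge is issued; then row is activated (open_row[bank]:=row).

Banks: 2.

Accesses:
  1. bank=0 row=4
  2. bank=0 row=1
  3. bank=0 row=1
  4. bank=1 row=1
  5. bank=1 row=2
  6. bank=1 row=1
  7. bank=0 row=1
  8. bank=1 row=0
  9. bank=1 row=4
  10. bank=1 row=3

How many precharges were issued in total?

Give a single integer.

Acc 1: bank0 row4 -> MISS (open row4); precharges=0
Acc 2: bank0 row1 -> MISS (open row1); precharges=1
Acc 3: bank0 row1 -> HIT
Acc 4: bank1 row1 -> MISS (open row1); precharges=1
Acc 5: bank1 row2 -> MISS (open row2); precharges=2
Acc 6: bank1 row1 -> MISS (open row1); precharges=3
Acc 7: bank0 row1 -> HIT
Acc 8: bank1 row0 -> MISS (open row0); precharges=4
Acc 9: bank1 row4 -> MISS (open row4); precharges=5
Acc 10: bank1 row3 -> MISS (open row3); precharges=6

Answer: 6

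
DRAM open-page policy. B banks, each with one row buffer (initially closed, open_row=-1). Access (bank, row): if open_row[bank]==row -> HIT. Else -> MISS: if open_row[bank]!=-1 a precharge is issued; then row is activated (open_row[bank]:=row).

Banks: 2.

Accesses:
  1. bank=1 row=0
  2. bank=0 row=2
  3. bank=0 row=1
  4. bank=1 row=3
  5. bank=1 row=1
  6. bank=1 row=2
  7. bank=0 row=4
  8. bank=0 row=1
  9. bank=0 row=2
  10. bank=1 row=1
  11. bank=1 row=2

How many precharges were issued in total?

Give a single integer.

Acc 1: bank1 row0 -> MISS (open row0); precharges=0
Acc 2: bank0 row2 -> MISS (open row2); precharges=0
Acc 3: bank0 row1 -> MISS (open row1); precharges=1
Acc 4: bank1 row3 -> MISS (open row3); precharges=2
Acc 5: bank1 row1 -> MISS (open row1); precharges=3
Acc 6: bank1 row2 -> MISS (open row2); precharges=4
Acc 7: bank0 row4 -> MISS (open row4); precharges=5
Acc 8: bank0 row1 -> MISS (open row1); precharges=6
Acc 9: bank0 row2 -> MISS (open row2); precharges=7
Acc 10: bank1 row1 -> MISS (open row1); precharges=8
Acc 11: bank1 row2 -> MISS (open row2); precharges=9

Answer: 9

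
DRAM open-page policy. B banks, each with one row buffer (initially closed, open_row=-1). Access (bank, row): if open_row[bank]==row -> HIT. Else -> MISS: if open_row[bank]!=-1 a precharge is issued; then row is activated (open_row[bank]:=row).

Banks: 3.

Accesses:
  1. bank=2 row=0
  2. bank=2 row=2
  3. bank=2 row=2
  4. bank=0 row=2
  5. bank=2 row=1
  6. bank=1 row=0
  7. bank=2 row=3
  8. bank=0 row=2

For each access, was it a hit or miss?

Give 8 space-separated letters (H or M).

Acc 1: bank2 row0 -> MISS (open row0); precharges=0
Acc 2: bank2 row2 -> MISS (open row2); precharges=1
Acc 3: bank2 row2 -> HIT
Acc 4: bank0 row2 -> MISS (open row2); precharges=1
Acc 5: bank2 row1 -> MISS (open row1); precharges=2
Acc 6: bank1 row0 -> MISS (open row0); precharges=2
Acc 7: bank2 row3 -> MISS (open row3); precharges=3
Acc 8: bank0 row2 -> HIT

Answer: M M H M M M M H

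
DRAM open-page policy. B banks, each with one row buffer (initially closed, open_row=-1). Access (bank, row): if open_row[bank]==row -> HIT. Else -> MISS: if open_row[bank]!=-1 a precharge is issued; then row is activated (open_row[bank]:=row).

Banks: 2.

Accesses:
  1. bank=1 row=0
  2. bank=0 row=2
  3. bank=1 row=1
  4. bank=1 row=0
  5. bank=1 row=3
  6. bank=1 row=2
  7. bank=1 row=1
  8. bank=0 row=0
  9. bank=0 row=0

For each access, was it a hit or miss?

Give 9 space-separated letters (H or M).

Acc 1: bank1 row0 -> MISS (open row0); precharges=0
Acc 2: bank0 row2 -> MISS (open row2); precharges=0
Acc 3: bank1 row1 -> MISS (open row1); precharges=1
Acc 4: bank1 row0 -> MISS (open row0); precharges=2
Acc 5: bank1 row3 -> MISS (open row3); precharges=3
Acc 6: bank1 row2 -> MISS (open row2); precharges=4
Acc 7: bank1 row1 -> MISS (open row1); precharges=5
Acc 8: bank0 row0 -> MISS (open row0); precharges=6
Acc 9: bank0 row0 -> HIT

Answer: M M M M M M M M H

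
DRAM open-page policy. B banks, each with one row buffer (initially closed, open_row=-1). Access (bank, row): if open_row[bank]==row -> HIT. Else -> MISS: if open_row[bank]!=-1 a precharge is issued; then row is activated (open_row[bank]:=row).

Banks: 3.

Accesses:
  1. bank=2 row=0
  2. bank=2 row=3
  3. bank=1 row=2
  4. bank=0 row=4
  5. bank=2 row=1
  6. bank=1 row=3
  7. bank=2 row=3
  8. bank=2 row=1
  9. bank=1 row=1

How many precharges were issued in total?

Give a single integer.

Acc 1: bank2 row0 -> MISS (open row0); precharges=0
Acc 2: bank2 row3 -> MISS (open row3); precharges=1
Acc 3: bank1 row2 -> MISS (open row2); precharges=1
Acc 4: bank0 row4 -> MISS (open row4); precharges=1
Acc 5: bank2 row1 -> MISS (open row1); precharges=2
Acc 6: bank1 row3 -> MISS (open row3); precharges=3
Acc 7: bank2 row3 -> MISS (open row3); precharges=4
Acc 8: bank2 row1 -> MISS (open row1); precharges=5
Acc 9: bank1 row1 -> MISS (open row1); precharges=6

Answer: 6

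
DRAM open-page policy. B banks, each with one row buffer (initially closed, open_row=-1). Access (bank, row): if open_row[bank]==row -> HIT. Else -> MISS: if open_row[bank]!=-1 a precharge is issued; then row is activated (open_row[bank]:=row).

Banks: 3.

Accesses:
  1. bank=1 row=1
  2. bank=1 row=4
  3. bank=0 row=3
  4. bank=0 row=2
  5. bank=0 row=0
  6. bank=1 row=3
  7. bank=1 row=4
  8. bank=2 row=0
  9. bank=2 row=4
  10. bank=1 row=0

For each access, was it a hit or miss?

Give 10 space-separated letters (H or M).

Answer: M M M M M M M M M M

Derivation:
Acc 1: bank1 row1 -> MISS (open row1); precharges=0
Acc 2: bank1 row4 -> MISS (open row4); precharges=1
Acc 3: bank0 row3 -> MISS (open row3); precharges=1
Acc 4: bank0 row2 -> MISS (open row2); precharges=2
Acc 5: bank0 row0 -> MISS (open row0); precharges=3
Acc 6: bank1 row3 -> MISS (open row3); precharges=4
Acc 7: bank1 row4 -> MISS (open row4); precharges=5
Acc 8: bank2 row0 -> MISS (open row0); precharges=5
Acc 9: bank2 row4 -> MISS (open row4); precharges=6
Acc 10: bank1 row0 -> MISS (open row0); precharges=7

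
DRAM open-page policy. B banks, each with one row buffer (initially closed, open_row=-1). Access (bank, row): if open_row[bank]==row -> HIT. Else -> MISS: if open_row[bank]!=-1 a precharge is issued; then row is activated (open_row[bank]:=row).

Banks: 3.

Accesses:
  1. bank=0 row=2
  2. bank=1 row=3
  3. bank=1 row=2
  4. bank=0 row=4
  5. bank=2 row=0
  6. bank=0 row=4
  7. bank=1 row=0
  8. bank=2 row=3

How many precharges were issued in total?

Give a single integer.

Answer: 4

Derivation:
Acc 1: bank0 row2 -> MISS (open row2); precharges=0
Acc 2: bank1 row3 -> MISS (open row3); precharges=0
Acc 3: bank1 row2 -> MISS (open row2); precharges=1
Acc 4: bank0 row4 -> MISS (open row4); precharges=2
Acc 5: bank2 row0 -> MISS (open row0); precharges=2
Acc 6: bank0 row4 -> HIT
Acc 7: bank1 row0 -> MISS (open row0); precharges=3
Acc 8: bank2 row3 -> MISS (open row3); precharges=4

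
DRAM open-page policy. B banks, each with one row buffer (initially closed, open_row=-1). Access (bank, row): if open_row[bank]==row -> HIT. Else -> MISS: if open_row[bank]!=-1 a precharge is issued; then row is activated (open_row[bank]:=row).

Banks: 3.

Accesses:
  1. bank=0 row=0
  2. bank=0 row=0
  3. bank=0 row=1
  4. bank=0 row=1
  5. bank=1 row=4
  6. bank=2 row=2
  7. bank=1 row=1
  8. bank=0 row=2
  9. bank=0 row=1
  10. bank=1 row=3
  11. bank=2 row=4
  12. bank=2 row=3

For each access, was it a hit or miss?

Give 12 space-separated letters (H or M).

Answer: M H M H M M M M M M M M

Derivation:
Acc 1: bank0 row0 -> MISS (open row0); precharges=0
Acc 2: bank0 row0 -> HIT
Acc 3: bank0 row1 -> MISS (open row1); precharges=1
Acc 4: bank0 row1 -> HIT
Acc 5: bank1 row4 -> MISS (open row4); precharges=1
Acc 6: bank2 row2 -> MISS (open row2); precharges=1
Acc 7: bank1 row1 -> MISS (open row1); precharges=2
Acc 8: bank0 row2 -> MISS (open row2); precharges=3
Acc 9: bank0 row1 -> MISS (open row1); precharges=4
Acc 10: bank1 row3 -> MISS (open row3); precharges=5
Acc 11: bank2 row4 -> MISS (open row4); precharges=6
Acc 12: bank2 row3 -> MISS (open row3); precharges=7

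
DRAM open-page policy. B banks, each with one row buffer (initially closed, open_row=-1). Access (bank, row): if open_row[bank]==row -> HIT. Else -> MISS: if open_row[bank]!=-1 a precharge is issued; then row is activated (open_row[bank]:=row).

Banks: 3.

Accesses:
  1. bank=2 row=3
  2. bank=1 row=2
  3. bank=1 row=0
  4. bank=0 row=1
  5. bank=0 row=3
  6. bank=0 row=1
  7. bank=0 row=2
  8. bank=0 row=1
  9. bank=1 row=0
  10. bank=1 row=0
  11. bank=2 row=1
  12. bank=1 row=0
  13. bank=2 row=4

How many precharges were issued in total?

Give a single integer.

Answer: 7

Derivation:
Acc 1: bank2 row3 -> MISS (open row3); precharges=0
Acc 2: bank1 row2 -> MISS (open row2); precharges=0
Acc 3: bank1 row0 -> MISS (open row0); precharges=1
Acc 4: bank0 row1 -> MISS (open row1); precharges=1
Acc 5: bank0 row3 -> MISS (open row3); precharges=2
Acc 6: bank0 row1 -> MISS (open row1); precharges=3
Acc 7: bank0 row2 -> MISS (open row2); precharges=4
Acc 8: bank0 row1 -> MISS (open row1); precharges=5
Acc 9: bank1 row0 -> HIT
Acc 10: bank1 row0 -> HIT
Acc 11: bank2 row1 -> MISS (open row1); precharges=6
Acc 12: bank1 row0 -> HIT
Acc 13: bank2 row4 -> MISS (open row4); precharges=7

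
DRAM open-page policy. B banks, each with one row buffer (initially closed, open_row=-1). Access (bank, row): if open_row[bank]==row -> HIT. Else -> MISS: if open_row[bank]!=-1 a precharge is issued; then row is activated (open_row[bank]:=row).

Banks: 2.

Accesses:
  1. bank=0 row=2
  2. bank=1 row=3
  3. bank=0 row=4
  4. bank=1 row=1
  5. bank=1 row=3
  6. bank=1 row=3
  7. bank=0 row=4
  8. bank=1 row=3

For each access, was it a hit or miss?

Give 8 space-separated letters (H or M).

Answer: M M M M M H H H

Derivation:
Acc 1: bank0 row2 -> MISS (open row2); precharges=0
Acc 2: bank1 row3 -> MISS (open row3); precharges=0
Acc 3: bank0 row4 -> MISS (open row4); precharges=1
Acc 4: bank1 row1 -> MISS (open row1); precharges=2
Acc 5: bank1 row3 -> MISS (open row3); precharges=3
Acc 6: bank1 row3 -> HIT
Acc 7: bank0 row4 -> HIT
Acc 8: bank1 row3 -> HIT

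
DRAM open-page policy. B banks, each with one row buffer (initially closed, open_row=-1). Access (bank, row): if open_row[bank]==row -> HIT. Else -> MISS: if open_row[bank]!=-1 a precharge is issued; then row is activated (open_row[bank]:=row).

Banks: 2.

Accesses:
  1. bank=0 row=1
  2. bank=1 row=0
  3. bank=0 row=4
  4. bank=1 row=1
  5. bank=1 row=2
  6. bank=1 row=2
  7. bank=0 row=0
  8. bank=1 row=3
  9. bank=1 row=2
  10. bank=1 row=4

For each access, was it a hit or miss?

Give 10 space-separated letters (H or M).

Acc 1: bank0 row1 -> MISS (open row1); precharges=0
Acc 2: bank1 row0 -> MISS (open row0); precharges=0
Acc 3: bank0 row4 -> MISS (open row4); precharges=1
Acc 4: bank1 row1 -> MISS (open row1); precharges=2
Acc 5: bank1 row2 -> MISS (open row2); precharges=3
Acc 6: bank1 row2 -> HIT
Acc 7: bank0 row0 -> MISS (open row0); precharges=4
Acc 8: bank1 row3 -> MISS (open row3); precharges=5
Acc 9: bank1 row2 -> MISS (open row2); precharges=6
Acc 10: bank1 row4 -> MISS (open row4); precharges=7

Answer: M M M M M H M M M M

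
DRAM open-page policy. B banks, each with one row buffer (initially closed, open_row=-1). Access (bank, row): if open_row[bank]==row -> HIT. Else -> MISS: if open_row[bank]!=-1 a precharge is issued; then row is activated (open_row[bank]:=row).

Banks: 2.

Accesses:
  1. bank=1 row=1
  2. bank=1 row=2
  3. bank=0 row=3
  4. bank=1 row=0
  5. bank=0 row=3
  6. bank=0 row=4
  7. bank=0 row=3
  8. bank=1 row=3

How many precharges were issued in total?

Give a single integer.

Acc 1: bank1 row1 -> MISS (open row1); precharges=0
Acc 2: bank1 row2 -> MISS (open row2); precharges=1
Acc 3: bank0 row3 -> MISS (open row3); precharges=1
Acc 4: bank1 row0 -> MISS (open row0); precharges=2
Acc 5: bank0 row3 -> HIT
Acc 6: bank0 row4 -> MISS (open row4); precharges=3
Acc 7: bank0 row3 -> MISS (open row3); precharges=4
Acc 8: bank1 row3 -> MISS (open row3); precharges=5

Answer: 5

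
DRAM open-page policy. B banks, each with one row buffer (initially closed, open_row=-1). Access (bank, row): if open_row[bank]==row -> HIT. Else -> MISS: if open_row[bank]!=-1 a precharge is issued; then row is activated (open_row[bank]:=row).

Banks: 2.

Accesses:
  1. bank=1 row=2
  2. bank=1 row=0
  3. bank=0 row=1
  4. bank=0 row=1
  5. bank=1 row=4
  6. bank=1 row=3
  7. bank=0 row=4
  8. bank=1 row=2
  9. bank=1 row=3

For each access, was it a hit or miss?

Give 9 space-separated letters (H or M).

Answer: M M M H M M M M M

Derivation:
Acc 1: bank1 row2 -> MISS (open row2); precharges=0
Acc 2: bank1 row0 -> MISS (open row0); precharges=1
Acc 3: bank0 row1 -> MISS (open row1); precharges=1
Acc 4: bank0 row1 -> HIT
Acc 5: bank1 row4 -> MISS (open row4); precharges=2
Acc 6: bank1 row3 -> MISS (open row3); precharges=3
Acc 7: bank0 row4 -> MISS (open row4); precharges=4
Acc 8: bank1 row2 -> MISS (open row2); precharges=5
Acc 9: bank1 row3 -> MISS (open row3); precharges=6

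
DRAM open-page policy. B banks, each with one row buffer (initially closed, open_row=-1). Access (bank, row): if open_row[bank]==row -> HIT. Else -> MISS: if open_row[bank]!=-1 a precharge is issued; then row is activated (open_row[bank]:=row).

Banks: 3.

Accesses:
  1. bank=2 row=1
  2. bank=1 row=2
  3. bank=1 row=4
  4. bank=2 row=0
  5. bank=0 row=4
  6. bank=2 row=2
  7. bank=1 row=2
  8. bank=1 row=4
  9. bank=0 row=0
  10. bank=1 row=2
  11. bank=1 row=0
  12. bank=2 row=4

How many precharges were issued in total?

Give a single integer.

Answer: 9

Derivation:
Acc 1: bank2 row1 -> MISS (open row1); precharges=0
Acc 2: bank1 row2 -> MISS (open row2); precharges=0
Acc 3: bank1 row4 -> MISS (open row4); precharges=1
Acc 4: bank2 row0 -> MISS (open row0); precharges=2
Acc 5: bank0 row4 -> MISS (open row4); precharges=2
Acc 6: bank2 row2 -> MISS (open row2); precharges=3
Acc 7: bank1 row2 -> MISS (open row2); precharges=4
Acc 8: bank1 row4 -> MISS (open row4); precharges=5
Acc 9: bank0 row0 -> MISS (open row0); precharges=6
Acc 10: bank1 row2 -> MISS (open row2); precharges=7
Acc 11: bank1 row0 -> MISS (open row0); precharges=8
Acc 12: bank2 row4 -> MISS (open row4); precharges=9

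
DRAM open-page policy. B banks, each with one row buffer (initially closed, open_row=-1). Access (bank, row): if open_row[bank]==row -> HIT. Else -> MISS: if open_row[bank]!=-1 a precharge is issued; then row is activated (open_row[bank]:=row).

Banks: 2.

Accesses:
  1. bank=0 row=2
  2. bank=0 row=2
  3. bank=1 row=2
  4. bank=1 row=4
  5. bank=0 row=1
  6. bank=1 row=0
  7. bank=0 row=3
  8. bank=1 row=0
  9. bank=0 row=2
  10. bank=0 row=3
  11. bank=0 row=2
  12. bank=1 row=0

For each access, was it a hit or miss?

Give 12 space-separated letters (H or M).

Answer: M H M M M M M H M M M H

Derivation:
Acc 1: bank0 row2 -> MISS (open row2); precharges=0
Acc 2: bank0 row2 -> HIT
Acc 3: bank1 row2 -> MISS (open row2); precharges=0
Acc 4: bank1 row4 -> MISS (open row4); precharges=1
Acc 5: bank0 row1 -> MISS (open row1); precharges=2
Acc 6: bank1 row0 -> MISS (open row0); precharges=3
Acc 7: bank0 row3 -> MISS (open row3); precharges=4
Acc 8: bank1 row0 -> HIT
Acc 9: bank0 row2 -> MISS (open row2); precharges=5
Acc 10: bank0 row3 -> MISS (open row3); precharges=6
Acc 11: bank0 row2 -> MISS (open row2); precharges=7
Acc 12: bank1 row0 -> HIT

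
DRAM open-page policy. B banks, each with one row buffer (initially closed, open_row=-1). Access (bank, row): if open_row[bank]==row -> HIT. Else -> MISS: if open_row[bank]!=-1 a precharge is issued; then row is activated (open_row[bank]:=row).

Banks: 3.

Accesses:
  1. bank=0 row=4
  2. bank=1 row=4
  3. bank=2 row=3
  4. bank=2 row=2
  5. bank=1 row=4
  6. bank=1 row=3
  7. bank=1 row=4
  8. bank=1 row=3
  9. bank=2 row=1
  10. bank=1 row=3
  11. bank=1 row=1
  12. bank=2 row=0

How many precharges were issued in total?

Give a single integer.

Acc 1: bank0 row4 -> MISS (open row4); precharges=0
Acc 2: bank1 row4 -> MISS (open row4); precharges=0
Acc 3: bank2 row3 -> MISS (open row3); precharges=0
Acc 4: bank2 row2 -> MISS (open row2); precharges=1
Acc 5: bank1 row4 -> HIT
Acc 6: bank1 row3 -> MISS (open row3); precharges=2
Acc 7: bank1 row4 -> MISS (open row4); precharges=3
Acc 8: bank1 row3 -> MISS (open row3); precharges=4
Acc 9: bank2 row1 -> MISS (open row1); precharges=5
Acc 10: bank1 row3 -> HIT
Acc 11: bank1 row1 -> MISS (open row1); precharges=6
Acc 12: bank2 row0 -> MISS (open row0); precharges=7

Answer: 7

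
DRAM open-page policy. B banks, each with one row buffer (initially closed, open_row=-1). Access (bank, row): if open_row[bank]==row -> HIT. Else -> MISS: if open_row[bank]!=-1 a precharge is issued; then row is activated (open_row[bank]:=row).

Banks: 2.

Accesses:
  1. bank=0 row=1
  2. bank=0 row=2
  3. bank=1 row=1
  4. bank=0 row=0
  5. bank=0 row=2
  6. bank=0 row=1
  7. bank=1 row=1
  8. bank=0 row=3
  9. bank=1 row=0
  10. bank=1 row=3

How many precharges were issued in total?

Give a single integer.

Acc 1: bank0 row1 -> MISS (open row1); precharges=0
Acc 2: bank0 row2 -> MISS (open row2); precharges=1
Acc 3: bank1 row1 -> MISS (open row1); precharges=1
Acc 4: bank0 row0 -> MISS (open row0); precharges=2
Acc 5: bank0 row2 -> MISS (open row2); precharges=3
Acc 6: bank0 row1 -> MISS (open row1); precharges=4
Acc 7: bank1 row1 -> HIT
Acc 8: bank0 row3 -> MISS (open row3); precharges=5
Acc 9: bank1 row0 -> MISS (open row0); precharges=6
Acc 10: bank1 row3 -> MISS (open row3); precharges=7

Answer: 7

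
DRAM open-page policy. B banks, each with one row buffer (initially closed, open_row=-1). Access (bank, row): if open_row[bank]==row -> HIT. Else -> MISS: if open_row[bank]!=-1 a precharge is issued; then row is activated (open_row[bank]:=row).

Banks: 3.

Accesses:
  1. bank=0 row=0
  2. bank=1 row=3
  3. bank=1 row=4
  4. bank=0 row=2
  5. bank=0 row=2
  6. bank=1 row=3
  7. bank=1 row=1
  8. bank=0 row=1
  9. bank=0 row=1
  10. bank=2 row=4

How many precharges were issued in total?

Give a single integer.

Answer: 5

Derivation:
Acc 1: bank0 row0 -> MISS (open row0); precharges=0
Acc 2: bank1 row3 -> MISS (open row3); precharges=0
Acc 3: bank1 row4 -> MISS (open row4); precharges=1
Acc 4: bank0 row2 -> MISS (open row2); precharges=2
Acc 5: bank0 row2 -> HIT
Acc 6: bank1 row3 -> MISS (open row3); precharges=3
Acc 7: bank1 row1 -> MISS (open row1); precharges=4
Acc 8: bank0 row1 -> MISS (open row1); precharges=5
Acc 9: bank0 row1 -> HIT
Acc 10: bank2 row4 -> MISS (open row4); precharges=5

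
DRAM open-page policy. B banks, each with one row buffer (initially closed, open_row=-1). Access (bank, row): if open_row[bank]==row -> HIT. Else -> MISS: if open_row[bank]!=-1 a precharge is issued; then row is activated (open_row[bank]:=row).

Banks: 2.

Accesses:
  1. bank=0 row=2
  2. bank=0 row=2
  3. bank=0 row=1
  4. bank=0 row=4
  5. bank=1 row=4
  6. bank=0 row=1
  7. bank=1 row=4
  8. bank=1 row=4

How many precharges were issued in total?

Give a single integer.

Answer: 3

Derivation:
Acc 1: bank0 row2 -> MISS (open row2); precharges=0
Acc 2: bank0 row2 -> HIT
Acc 3: bank0 row1 -> MISS (open row1); precharges=1
Acc 4: bank0 row4 -> MISS (open row4); precharges=2
Acc 5: bank1 row4 -> MISS (open row4); precharges=2
Acc 6: bank0 row1 -> MISS (open row1); precharges=3
Acc 7: bank1 row4 -> HIT
Acc 8: bank1 row4 -> HIT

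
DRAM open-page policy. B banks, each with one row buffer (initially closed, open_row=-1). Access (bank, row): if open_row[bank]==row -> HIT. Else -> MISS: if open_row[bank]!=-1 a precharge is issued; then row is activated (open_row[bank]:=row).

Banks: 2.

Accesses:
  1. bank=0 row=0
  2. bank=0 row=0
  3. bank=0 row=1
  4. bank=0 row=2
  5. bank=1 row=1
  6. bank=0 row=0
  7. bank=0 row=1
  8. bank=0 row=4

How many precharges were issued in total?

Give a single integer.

Acc 1: bank0 row0 -> MISS (open row0); precharges=0
Acc 2: bank0 row0 -> HIT
Acc 3: bank0 row1 -> MISS (open row1); precharges=1
Acc 4: bank0 row2 -> MISS (open row2); precharges=2
Acc 5: bank1 row1 -> MISS (open row1); precharges=2
Acc 6: bank0 row0 -> MISS (open row0); precharges=3
Acc 7: bank0 row1 -> MISS (open row1); precharges=4
Acc 8: bank0 row4 -> MISS (open row4); precharges=5

Answer: 5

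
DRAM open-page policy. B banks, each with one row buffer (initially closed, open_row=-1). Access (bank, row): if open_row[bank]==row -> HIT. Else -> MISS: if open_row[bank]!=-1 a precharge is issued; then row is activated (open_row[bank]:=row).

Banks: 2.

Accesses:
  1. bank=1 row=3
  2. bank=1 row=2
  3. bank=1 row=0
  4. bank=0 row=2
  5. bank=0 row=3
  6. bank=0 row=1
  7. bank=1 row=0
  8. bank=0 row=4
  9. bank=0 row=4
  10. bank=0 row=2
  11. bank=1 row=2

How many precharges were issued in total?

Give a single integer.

Acc 1: bank1 row3 -> MISS (open row3); precharges=0
Acc 2: bank1 row2 -> MISS (open row2); precharges=1
Acc 3: bank1 row0 -> MISS (open row0); precharges=2
Acc 4: bank0 row2 -> MISS (open row2); precharges=2
Acc 5: bank0 row3 -> MISS (open row3); precharges=3
Acc 6: bank0 row1 -> MISS (open row1); precharges=4
Acc 7: bank1 row0 -> HIT
Acc 8: bank0 row4 -> MISS (open row4); precharges=5
Acc 9: bank0 row4 -> HIT
Acc 10: bank0 row2 -> MISS (open row2); precharges=6
Acc 11: bank1 row2 -> MISS (open row2); precharges=7

Answer: 7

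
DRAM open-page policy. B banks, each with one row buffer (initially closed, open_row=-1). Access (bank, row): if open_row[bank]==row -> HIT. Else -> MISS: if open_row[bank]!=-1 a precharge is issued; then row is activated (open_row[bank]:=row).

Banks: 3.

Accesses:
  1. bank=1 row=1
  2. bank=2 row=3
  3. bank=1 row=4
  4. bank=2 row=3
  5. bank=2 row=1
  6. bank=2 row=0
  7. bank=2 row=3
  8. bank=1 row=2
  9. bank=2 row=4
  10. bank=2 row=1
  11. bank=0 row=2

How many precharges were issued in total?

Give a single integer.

Answer: 7

Derivation:
Acc 1: bank1 row1 -> MISS (open row1); precharges=0
Acc 2: bank2 row3 -> MISS (open row3); precharges=0
Acc 3: bank1 row4 -> MISS (open row4); precharges=1
Acc 4: bank2 row3 -> HIT
Acc 5: bank2 row1 -> MISS (open row1); precharges=2
Acc 6: bank2 row0 -> MISS (open row0); precharges=3
Acc 7: bank2 row3 -> MISS (open row3); precharges=4
Acc 8: bank1 row2 -> MISS (open row2); precharges=5
Acc 9: bank2 row4 -> MISS (open row4); precharges=6
Acc 10: bank2 row1 -> MISS (open row1); precharges=7
Acc 11: bank0 row2 -> MISS (open row2); precharges=7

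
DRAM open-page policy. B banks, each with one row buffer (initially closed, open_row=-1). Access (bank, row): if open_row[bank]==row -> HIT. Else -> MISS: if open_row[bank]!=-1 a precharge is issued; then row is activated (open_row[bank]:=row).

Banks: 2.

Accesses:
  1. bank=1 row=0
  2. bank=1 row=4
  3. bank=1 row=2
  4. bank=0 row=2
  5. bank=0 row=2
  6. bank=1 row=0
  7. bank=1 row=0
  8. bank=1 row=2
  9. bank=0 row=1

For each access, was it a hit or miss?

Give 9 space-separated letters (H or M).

Acc 1: bank1 row0 -> MISS (open row0); precharges=0
Acc 2: bank1 row4 -> MISS (open row4); precharges=1
Acc 3: bank1 row2 -> MISS (open row2); precharges=2
Acc 4: bank0 row2 -> MISS (open row2); precharges=2
Acc 5: bank0 row2 -> HIT
Acc 6: bank1 row0 -> MISS (open row0); precharges=3
Acc 7: bank1 row0 -> HIT
Acc 8: bank1 row2 -> MISS (open row2); precharges=4
Acc 9: bank0 row1 -> MISS (open row1); precharges=5

Answer: M M M M H M H M M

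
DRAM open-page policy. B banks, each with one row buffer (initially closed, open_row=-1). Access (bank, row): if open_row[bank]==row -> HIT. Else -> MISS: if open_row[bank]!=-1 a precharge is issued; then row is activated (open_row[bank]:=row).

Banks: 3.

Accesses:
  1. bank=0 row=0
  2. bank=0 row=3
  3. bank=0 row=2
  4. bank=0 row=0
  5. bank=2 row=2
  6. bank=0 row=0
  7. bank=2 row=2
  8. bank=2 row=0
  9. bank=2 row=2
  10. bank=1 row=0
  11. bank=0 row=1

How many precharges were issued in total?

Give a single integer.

Answer: 6

Derivation:
Acc 1: bank0 row0 -> MISS (open row0); precharges=0
Acc 2: bank0 row3 -> MISS (open row3); precharges=1
Acc 3: bank0 row2 -> MISS (open row2); precharges=2
Acc 4: bank0 row0 -> MISS (open row0); precharges=3
Acc 5: bank2 row2 -> MISS (open row2); precharges=3
Acc 6: bank0 row0 -> HIT
Acc 7: bank2 row2 -> HIT
Acc 8: bank2 row0 -> MISS (open row0); precharges=4
Acc 9: bank2 row2 -> MISS (open row2); precharges=5
Acc 10: bank1 row0 -> MISS (open row0); precharges=5
Acc 11: bank0 row1 -> MISS (open row1); precharges=6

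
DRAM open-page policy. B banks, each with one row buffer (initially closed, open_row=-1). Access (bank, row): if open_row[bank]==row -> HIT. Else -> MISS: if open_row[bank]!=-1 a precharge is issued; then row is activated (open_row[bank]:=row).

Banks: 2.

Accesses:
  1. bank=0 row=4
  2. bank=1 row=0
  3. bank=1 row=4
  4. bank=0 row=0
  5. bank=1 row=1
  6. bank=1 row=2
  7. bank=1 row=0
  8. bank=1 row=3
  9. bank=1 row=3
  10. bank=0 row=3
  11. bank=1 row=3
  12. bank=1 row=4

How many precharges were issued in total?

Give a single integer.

Acc 1: bank0 row4 -> MISS (open row4); precharges=0
Acc 2: bank1 row0 -> MISS (open row0); precharges=0
Acc 3: bank1 row4 -> MISS (open row4); precharges=1
Acc 4: bank0 row0 -> MISS (open row0); precharges=2
Acc 5: bank1 row1 -> MISS (open row1); precharges=3
Acc 6: bank1 row2 -> MISS (open row2); precharges=4
Acc 7: bank1 row0 -> MISS (open row0); precharges=5
Acc 8: bank1 row3 -> MISS (open row3); precharges=6
Acc 9: bank1 row3 -> HIT
Acc 10: bank0 row3 -> MISS (open row3); precharges=7
Acc 11: bank1 row3 -> HIT
Acc 12: bank1 row4 -> MISS (open row4); precharges=8

Answer: 8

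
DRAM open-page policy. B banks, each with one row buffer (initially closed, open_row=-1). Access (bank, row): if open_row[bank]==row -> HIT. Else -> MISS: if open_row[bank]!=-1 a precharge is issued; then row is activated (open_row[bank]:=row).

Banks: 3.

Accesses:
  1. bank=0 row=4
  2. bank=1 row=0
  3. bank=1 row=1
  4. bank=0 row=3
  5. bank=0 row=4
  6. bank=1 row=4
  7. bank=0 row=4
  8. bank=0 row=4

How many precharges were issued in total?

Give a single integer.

Answer: 4

Derivation:
Acc 1: bank0 row4 -> MISS (open row4); precharges=0
Acc 2: bank1 row0 -> MISS (open row0); precharges=0
Acc 3: bank1 row1 -> MISS (open row1); precharges=1
Acc 4: bank0 row3 -> MISS (open row3); precharges=2
Acc 5: bank0 row4 -> MISS (open row4); precharges=3
Acc 6: bank1 row4 -> MISS (open row4); precharges=4
Acc 7: bank0 row4 -> HIT
Acc 8: bank0 row4 -> HIT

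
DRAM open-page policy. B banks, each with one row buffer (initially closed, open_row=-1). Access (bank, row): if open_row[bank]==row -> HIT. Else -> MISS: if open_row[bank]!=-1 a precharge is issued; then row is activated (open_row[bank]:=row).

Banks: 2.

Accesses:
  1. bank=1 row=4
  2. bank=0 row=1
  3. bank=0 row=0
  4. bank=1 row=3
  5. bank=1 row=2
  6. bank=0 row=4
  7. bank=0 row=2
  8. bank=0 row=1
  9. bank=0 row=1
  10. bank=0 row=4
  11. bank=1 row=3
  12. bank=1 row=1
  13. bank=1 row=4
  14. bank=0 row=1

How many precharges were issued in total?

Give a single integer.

Answer: 11

Derivation:
Acc 1: bank1 row4 -> MISS (open row4); precharges=0
Acc 2: bank0 row1 -> MISS (open row1); precharges=0
Acc 3: bank0 row0 -> MISS (open row0); precharges=1
Acc 4: bank1 row3 -> MISS (open row3); precharges=2
Acc 5: bank1 row2 -> MISS (open row2); precharges=3
Acc 6: bank0 row4 -> MISS (open row4); precharges=4
Acc 7: bank0 row2 -> MISS (open row2); precharges=5
Acc 8: bank0 row1 -> MISS (open row1); precharges=6
Acc 9: bank0 row1 -> HIT
Acc 10: bank0 row4 -> MISS (open row4); precharges=7
Acc 11: bank1 row3 -> MISS (open row3); precharges=8
Acc 12: bank1 row1 -> MISS (open row1); precharges=9
Acc 13: bank1 row4 -> MISS (open row4); precharges=10
Acc 14: bank0 row1 -> MISS (open row1); precharges=11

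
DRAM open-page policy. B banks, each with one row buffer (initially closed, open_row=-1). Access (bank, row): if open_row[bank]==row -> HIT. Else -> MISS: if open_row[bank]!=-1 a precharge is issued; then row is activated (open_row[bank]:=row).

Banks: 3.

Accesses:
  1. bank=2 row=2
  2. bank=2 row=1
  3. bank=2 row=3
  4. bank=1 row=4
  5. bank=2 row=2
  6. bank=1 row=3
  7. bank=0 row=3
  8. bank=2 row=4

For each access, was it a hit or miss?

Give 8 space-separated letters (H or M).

Answer: M M M M M M M M

Derivation:
Acc 1: bank2 row2 -> MISS (open row2); precharges=0
Acc 2: bank2 row1 -> MISS (open row1); precharges=1
Acc 3: bank2 row3 -> MISS (open row3); precharges=2
Acc 4: bank1 row4 -> MISS (open row4); precharges=2
Acc 5: bank2 row2 -> MISS (open row2); precharges=3
Acc 6: bank1 row3 -> MISS (open row3); precharges=4
Acc 7: bank0 row3 -> MISS (open row3); precharges=4
Acc 8: bank2 row4 -> MISS (open row4); precharges=5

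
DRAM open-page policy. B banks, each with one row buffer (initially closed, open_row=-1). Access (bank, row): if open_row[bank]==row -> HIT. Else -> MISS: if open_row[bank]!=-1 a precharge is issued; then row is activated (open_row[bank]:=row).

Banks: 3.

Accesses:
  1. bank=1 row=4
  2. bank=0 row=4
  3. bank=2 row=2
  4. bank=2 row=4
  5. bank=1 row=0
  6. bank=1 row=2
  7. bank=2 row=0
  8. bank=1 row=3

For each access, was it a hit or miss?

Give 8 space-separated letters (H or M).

Acc 1: bank1 row4 -> MISS (open row4); precharges=0
Acc 2: bank0 row4 -> MISS (open row4); precharges=0
Acc 3: bank2 row2 -> MISS (open row2); precharges=0
Acc 4: bank2 row4 -> MISS (open row4); precharges=1
Acc 5: bank1 row0 -> MISS (open row0); precharges=2
Acc 6: bank1 row2 -> MISS (open row2); precharges=3
Acc 7: bank2 row0 -> MISS (open row0); precharges=4
Acc 8: bank1 row3 -> MISS (open row3); precharges=5

Answer: M M M M M M M M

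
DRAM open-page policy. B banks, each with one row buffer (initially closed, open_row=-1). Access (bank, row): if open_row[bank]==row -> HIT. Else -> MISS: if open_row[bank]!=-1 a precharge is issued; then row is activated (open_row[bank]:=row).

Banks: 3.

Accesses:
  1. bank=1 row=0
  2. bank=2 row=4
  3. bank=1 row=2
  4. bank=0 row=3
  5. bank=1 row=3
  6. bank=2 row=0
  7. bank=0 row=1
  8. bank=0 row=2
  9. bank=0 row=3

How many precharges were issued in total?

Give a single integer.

Answer: 6

Derivation:
Acc 1: bank1 row0 -> MISS (open row0); precharges=0
Acc 2: bank2 row4 -> MISS (open row4); precharges=0
Acc 3: bank1 row2 -> MISS (open row2); precharges=1
Acc 4: bank0 row3 -> MISS (open row3); precharges=1
Acc 5: bank1 row3 -> MISS (open row3); precharges=2
Acc 6: bank2 row0 -> MISS (open row0); precharges=3
Acc 7: bank0 row1 -> MISS (open row1); precharges=4
Acc 8: bank0 row2 -> MISS (open row2); precharges=5
Acc 9: bank0 row3 -> MISS (open row3); precharges=6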